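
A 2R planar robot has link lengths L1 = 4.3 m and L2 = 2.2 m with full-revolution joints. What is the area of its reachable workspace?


r_max = L1 + L2 = 6.5 m
r_min = |L1 - L2| = 2.1 m
Area = pi*(r_max^2 - r_min^2)
= pi*(42.25 - 4.41)
= pi * 37.84
= 118.8779 m^2


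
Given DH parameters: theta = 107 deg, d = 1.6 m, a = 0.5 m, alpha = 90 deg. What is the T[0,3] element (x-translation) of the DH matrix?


T[0,3] = a * cos(theta)
= 0.5 * cos(107 deg)
= 0.5 * -0.2924
= -0.1462


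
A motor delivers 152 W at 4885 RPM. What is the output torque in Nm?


omega = 4885 * 2*pi/60 = 511.556 rad/s
tau = P / omega = 152 / 511.556
= 0.2971 Nm


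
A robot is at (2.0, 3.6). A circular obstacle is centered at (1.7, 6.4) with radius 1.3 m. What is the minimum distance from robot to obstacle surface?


center_dist = sqrt((2.0-1.7)^2 + (3.6-6.4)^2)
= sqrt(0.09 + 7.84)
= 2.816
min_dist = center_dist - radius = 2.816 - 1.3 = 1.516 m


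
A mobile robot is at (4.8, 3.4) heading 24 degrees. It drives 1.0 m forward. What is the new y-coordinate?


y_new = y0 + d*sin(theta)
= 3.4 + 1.0*sin(24)
= 3.4 + 0.4067
= 3.8067


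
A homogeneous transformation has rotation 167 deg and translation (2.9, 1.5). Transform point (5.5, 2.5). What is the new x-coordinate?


x' = cos(theta)*px - sin(theta)*py + tx
= -0.9744*5.5 - 0.225*2.5 + 2.9
= -3.0214


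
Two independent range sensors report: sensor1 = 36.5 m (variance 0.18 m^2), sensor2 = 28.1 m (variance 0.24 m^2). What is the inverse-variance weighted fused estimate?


w1 = (1/var1) / (1/var1 + 1/var2)
   = 5.5556 / (5.5556 + 4.1667) = 0.5714
w2 = 1 - w1 = 0.4286
fused = w1*s1 + w2*s2 = 20.8571 + 12.0429
= 32.9 m


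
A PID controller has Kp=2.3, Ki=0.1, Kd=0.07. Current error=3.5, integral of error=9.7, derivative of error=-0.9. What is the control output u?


u = Kp*e + Ki*int(e) + Kd*de/dt
= 2.3*3.5 + 0.1*9.7 + 0.07*(-0.9)
= 8.05 + 0.97 + -0.063
= 8.957


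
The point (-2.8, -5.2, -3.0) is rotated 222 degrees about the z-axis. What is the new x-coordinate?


Rotation about z-axis: x' = x*cos(theta) - y*sin(theta)
= -2.8 * -0.7431 - -5.2 * -0.6691
= -1.3987


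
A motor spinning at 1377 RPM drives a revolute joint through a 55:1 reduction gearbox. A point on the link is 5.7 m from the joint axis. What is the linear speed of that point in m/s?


omega_motor = 1377 * 2*pi/60 = 144.1991 rad/s
omega_joint = omega_motor / 55 = 2.6218 rad/s
v = omega_joint * r = 2.6218 * 5.7
= 14.9443 m/s


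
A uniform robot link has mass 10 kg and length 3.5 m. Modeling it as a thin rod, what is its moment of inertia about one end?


I = (1/3) * m * L^2
= (1/3) * 10 * 3.5^2
= 0.333333 * 10 * 12.25
= 40.8333 kg*m^2


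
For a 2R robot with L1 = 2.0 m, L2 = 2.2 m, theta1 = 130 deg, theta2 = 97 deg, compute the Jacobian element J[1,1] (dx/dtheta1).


J[1,1] = -L1*sin(t1) - L2*sin(t1+t2)
= -2.0*sin(130) - 2.2*sin(227)
= 0.0769


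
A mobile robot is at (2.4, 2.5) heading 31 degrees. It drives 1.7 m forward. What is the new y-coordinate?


y_new = y0 + d*sin(theta)
= 2.5 + 1.7*sin(31)
= 2.5 + 0.8756
= 3.3756


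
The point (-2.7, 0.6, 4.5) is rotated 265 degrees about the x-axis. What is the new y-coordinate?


Rotation about x-axis: y' = y*cos(theta) - z*sin(theta)
= 0.6 * -0.0872 - 4.5 * -0.9962
= 4.4306


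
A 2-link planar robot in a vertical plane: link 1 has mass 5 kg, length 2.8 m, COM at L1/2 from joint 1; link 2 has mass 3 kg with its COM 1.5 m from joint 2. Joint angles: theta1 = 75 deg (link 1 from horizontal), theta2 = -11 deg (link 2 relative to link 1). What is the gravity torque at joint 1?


Horizontal distance from joint 1 to link-1 COM:
  x_c1 = (L1/2)*cos(t1) = 1.4 * 0.2588 = 0.3623 m
Horizontal distance from joint 1 to link-2 COM:
  x_c2 = L1*cos(t1) + Lc2*cos(t1+t2)
       = 2.8*0.2588 + 1.5*0.4384 = 1.3823 m
tau1 = m1*g*x_c1 + m2*g*x_c2
     = 5*9.81*0.3623 + 3*9.81*1.3823
     = 17.7731 + 40.6796
     = 58.4527 Nm


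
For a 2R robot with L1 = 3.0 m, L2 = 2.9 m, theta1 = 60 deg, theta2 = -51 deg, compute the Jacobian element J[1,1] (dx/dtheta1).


J[1,1] = -L1*sin(t1) - L2*sin(t1+t2)
= -3.0*sin(60) - 2.9*sin(9)
= -3.0517


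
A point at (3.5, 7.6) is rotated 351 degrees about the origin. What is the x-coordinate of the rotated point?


x' = x*cos(theta) - y*sin(theta)
cos(351 deg) = 0.9877, sin(351 deg) = -0.1564
x' = 3.5 * 0.9877 - 7.6 * -0.1564
= 3.4569 - -1.1889
= 4.6458


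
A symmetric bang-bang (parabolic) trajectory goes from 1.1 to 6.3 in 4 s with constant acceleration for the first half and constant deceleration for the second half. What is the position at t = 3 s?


Symmetric rest-to-rest: each phase covers (pf-p0)/2 in time T/2. 0.5*a*(T/2)^2 = (pf-p0)/2 => a = 4*(pf-p0)/T^2
a = 4*(6.3-1.1)/4^2 = 1.3
t = 3 is in the deceleration phase (t > T/2).
p = pf - 0.5*a*(T-t)^2 = 6.3 - 0.5*1.3*1^2
= 5.65


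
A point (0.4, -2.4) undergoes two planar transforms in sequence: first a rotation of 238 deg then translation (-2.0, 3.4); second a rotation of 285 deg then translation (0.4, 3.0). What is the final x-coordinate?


After transform 1:
x1 = cos(238)*0.4 - sin(238)*-2.4 + -2.0 = -4.2473
y1 = sin(238)*0.4 + cos(238)*-2.4 + 3.4 = 4.3326
After transform 2:
x2 = cos(285)*-4.2473 - sin(285)*4.3326 + 0.4
= 3.4857


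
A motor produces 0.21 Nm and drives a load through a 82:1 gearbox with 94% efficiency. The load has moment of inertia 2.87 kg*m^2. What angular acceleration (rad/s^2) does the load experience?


tau_out = tau_motor * N * eta
= 0.21 * 82 * 0.94 = 16.1868 Nm
alpha = tau_out / I = 16.1868 / 2.87
= 5.64 rad/s^2


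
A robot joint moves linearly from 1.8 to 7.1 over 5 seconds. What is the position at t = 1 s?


s = t/T = 1/5 = 0.2
p(t) = p0 + (pf-p0)*s
= 1.8 + (7.1 - 1.8) * 0.2
= 2.86


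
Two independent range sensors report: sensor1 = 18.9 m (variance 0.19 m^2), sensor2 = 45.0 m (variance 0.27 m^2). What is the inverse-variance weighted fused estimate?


w1 = (1/var1) / (1/var1 + 1/var2)
   = 5.2632 / (5.2632 + 3.7037) = 0.587
w2 = 1 - w1 = 0.413
fused = w1*s1 + w2*s2 = 11.0935 + 18.587
= 29.6804 m


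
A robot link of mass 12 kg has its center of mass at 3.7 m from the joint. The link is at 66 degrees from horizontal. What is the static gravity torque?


tau = m*g*L*cos(angle)
= 12 * 9.81 * 3.7 * cos(66 deg)
= 12 * 9.81 * 3.7 * 0.4067
= 177.1598 Nm


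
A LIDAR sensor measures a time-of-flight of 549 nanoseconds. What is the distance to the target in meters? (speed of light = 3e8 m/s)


tof = 549 ns = 5.49e-07 s
dist = c * tof / 2
= 3e8 * 5.49e-07 / 2
= 82.35 m


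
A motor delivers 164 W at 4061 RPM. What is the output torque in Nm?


omega = 4061 * 2*pi/60 = 425.2669 rad/s
tau = P / omega = 164 / 425.2669
= 0.3856 Nm


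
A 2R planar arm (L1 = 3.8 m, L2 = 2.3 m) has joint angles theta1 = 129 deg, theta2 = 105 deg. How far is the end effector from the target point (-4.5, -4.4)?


End effector via forward kinematics:
x = L1*cos(t1) + L2*cos(t1+t2) = -3.7433
y = L1*sin(t1) + L2*sin(t1+t2) = 1.0924
Distance to target:
d = sqrt((-4.5 - -3.7433)^2 + (-4.4 - 1.0924)^2)
= sqrt(0.5726 + 30.1666)
= 5.5443 m


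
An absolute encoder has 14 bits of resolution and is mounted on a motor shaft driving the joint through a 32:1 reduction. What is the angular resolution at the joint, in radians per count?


counts = 2^14 = 16384
effective counts at joint = 16384 * 32 = 524288
resolution = 2*pi / 524288
= 1.1984e-05 rad/count


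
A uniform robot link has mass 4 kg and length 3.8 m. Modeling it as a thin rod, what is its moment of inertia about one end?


I = (1/3) * m * L^2
= (1/3) * 4 * 3.8^2
= 0.333333 * 4 * 14.44
= 19.2533 kg*m^2


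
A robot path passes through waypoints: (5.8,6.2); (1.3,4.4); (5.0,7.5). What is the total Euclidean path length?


Segment lengths:
  seg1 = sqrt((-4.5)^2 + (-1.8)^2) = 4.8466
  seg2 = sqrt((3.7)^2 + (3.1)^2) = 4.827
Total = 9.6737


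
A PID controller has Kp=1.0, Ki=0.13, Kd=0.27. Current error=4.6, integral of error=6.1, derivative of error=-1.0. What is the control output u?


u = Kp*e + Ki*int(e) + Kd*de/dt
= 1.0*4.6 + 0.13*6.1 + 0.27*(-1.0)
= 4.6 + 0.793 + -0.27
= 5.123


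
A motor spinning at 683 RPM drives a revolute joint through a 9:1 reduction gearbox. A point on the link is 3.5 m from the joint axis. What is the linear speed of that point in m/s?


omega_motor = 683 * 2*pi/60 = 71.5236 rad/s
omega_joint = omega_motor / 9 = 7.9471 rad/s
v = omega_joint * r = 7.9471 * 3.5
= 27.8147 m/s


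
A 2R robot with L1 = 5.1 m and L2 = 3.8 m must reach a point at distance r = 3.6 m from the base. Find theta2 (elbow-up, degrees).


cos(theta2) = (r^2 - L1^2 - L2^2) / (2*L1*L2)
cos(theta2) = (12.96 - 26.01 - 14.44) / 38.76
cos(theta2) = -0.709236
theta2 = 135.1728 degrees


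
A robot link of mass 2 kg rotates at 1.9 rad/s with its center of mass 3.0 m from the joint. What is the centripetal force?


F = m * omega^2 * r
= 2 * 1.9^2 * 3.0
= 2 * 3.61 * 3.0
= 21.66 N


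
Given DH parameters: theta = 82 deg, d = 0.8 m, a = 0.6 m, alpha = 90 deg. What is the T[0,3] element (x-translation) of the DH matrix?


T[0,3] = a * cos(theta)
= 0.6 * cos(82 deg)
= 0.6 * 0.1392
= 0.0835


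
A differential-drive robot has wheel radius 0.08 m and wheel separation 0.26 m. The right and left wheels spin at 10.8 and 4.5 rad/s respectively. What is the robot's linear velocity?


vR = r*wR = 0.08*10.8 = 0.864 m/s
vL = r*wL = 0.08*4.5 = 0.36 m/s
v = (vR+vL)/2 = 0.612 m/s
omega = (vR-vL)/L = 1.9385 rad/s
linear velocity = 0.612 m/s


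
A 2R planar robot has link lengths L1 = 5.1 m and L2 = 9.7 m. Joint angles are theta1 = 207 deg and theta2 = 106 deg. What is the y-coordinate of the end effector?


Convert angles to radians: theta1 = 3.6128, theta2 = 1.85
y = L1*sin(theta1) + L2*sin(theta1+theta2)
y = -2.3154 + -7.0941
y = -9.4095


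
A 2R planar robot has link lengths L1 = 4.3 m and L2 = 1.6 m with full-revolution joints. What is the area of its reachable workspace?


r_max = L1 + L2 = 5.9 m
r_min = |L1 - L2| = 2.7 m
Area = pi*(r_max^2 - r_min^2)
= pi*(34.81 - 7.29)
= pi * 27.52
= 86.4566 m^2


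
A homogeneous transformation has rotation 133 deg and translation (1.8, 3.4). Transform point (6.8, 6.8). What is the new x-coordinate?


x' = cos(theta)*px - sin(theta)*py + tx
= -0.682*6.8 - 0.7314*6.8 + 1.8
= -7.8108


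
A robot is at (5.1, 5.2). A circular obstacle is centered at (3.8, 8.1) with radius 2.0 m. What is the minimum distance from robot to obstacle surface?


center_dist = sqrt((5.1-3.8)^2 + (5.2-8.1)^2)
= sqrt(1.69 + 8.41)
= 3.178
min_dist = center_dist - radius = 3.178 - 2.0 = 1.178 m


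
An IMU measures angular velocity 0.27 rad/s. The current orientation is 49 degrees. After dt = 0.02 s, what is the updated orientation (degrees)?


delta_theta = w * dt = 0.27 * 0.02 = 0.0054 rad
= 0.3094 deg
theta_new = 49 + 0.3094 = 49.3094 deg


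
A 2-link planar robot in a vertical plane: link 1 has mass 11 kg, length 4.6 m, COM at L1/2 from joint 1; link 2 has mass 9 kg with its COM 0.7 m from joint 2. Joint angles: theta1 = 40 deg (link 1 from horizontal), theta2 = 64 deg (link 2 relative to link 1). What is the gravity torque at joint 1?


Horizontal distance from joint 1 to link-1 COM:
  x_c1 = (L1/2)*cos(t1) = 2.3 * 0.766 = 1.7619 m
Horizontal distance from joint 1 to link-2 COM:
  x_c2 = L1*cos(t1) + Lc2*cos(t1+t2)
       = 4.6*0.766 + 0.7*-0.2419 = 3.3545 m
tau1 = m1*g*x_c1 + m2*g*x_c2
     = 11*9.81*1.7619 + 9*9.81*3.3545
     = 190.1269 + 296.1652
     = 486.2921 Nm


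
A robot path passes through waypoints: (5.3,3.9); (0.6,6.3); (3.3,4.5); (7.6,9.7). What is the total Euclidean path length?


Segment lengths:
  seg1 = sqrt((-4.7)^2 + (2.4)^2) = 5.2773
  seg2 = sqrt((2.7)^2 + (-1.8)^2) = 3.245
  seg3 = sqrt((4.3)^2 + (5.2)^2) = 6.7476
Total = 15.2699


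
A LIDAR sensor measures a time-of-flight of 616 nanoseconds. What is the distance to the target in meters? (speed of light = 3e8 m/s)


tof = 616 ns = 6.16e-07 s
dist = c * tof / 2
= 3e8 * 6.16e-07 / 2
= 92.4 m


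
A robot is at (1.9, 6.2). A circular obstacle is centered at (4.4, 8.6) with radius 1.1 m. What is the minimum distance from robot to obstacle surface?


center_dist = sqrt((1.9-4.4)^2 + (6.2-8.6)^2)
= sqrt(6.25 + 5.76)
= 3.4655
min_dist = center_dist - radius = 3.4655 - 1.1 = 2.3655 m


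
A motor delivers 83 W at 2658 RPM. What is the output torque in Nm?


omega = 2658 * 2*pi/60 = 278.3451 rad/s
tau = P / omega = 83 / 278.3451
= 0.2982 Nm


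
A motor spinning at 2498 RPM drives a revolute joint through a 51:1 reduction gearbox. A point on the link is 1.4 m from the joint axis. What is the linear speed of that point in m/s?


omega_motor = 2498 * 2*pi/60 = 261.5899 rad/s
omega_joint = omega_motor / 51 = 5.1292 rad/s
v = omega_joint * r = 5.1292 * 1.4
= 7.1809 m/s


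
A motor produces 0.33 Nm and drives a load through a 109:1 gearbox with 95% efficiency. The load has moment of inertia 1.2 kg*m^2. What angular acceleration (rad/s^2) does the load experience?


tau_out = tau_motor * N * eta
= 0.33 * 109 * 0.95 = 34.1715 Nm
alpha = tau_out / I = 34.1715 / 1.2
= 28.4762 rad/s^2


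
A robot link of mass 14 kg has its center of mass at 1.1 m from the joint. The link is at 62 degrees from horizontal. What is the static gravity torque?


tau = m*g*L*cos(angle)
= 14 * 9.81 * 1.1 * cos(62 deg)
= 14 * 9.81 * 1.1 * 0.4695
= 70.9249 Nm


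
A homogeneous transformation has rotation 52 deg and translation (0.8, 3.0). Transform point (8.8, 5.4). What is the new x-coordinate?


x' = cos(theta)*px - sin(theta)*py + tx
= 0.6157*8.8 - 0.788*5.4 + 0.8
= 1.9626


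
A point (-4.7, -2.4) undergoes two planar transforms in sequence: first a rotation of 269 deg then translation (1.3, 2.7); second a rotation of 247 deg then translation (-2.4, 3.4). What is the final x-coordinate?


After transform 1:
x1 = cos(269)*-4.7 - sin(269)*-2.4 + 1.3 = -1.0176
y1 = sin(269)*-4.7 + cos(269)*-2.4 + 2.7 = 7.4412
After transform 2:
x2 = cos(247)*-1.0176 - sin(247)*7.4412 + -2.4
= 4.8472


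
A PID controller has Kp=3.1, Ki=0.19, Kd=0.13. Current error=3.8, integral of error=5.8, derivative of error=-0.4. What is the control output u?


u = Kp*e + Ki*int(e) + Kd*de/dt
= 3.1*3.8 + 0.19*5.8 + 0.13*(-0.4)
= 11.78 + 1.102 + -0.052
= 12.83


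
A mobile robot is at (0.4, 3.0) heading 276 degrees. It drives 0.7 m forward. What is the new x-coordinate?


x_new = x0 + d*cos(theta)
= 0.4 + 0.7*cos(276)
= 0.4 + 0.0732
= 0.4732


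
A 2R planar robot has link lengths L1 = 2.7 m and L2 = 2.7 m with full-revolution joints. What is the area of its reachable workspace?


r_max = L1 + L2 = 5.4 m
r_min = |L1 - L2| = 0.0 m
Area = pi*(r_max^2 - r_min^2)
= pi*(29.16 - 0.0)
= pi * 29.16
= 91.6088 m^2


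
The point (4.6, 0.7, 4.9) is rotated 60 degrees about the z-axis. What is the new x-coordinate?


Rotation about z-axis: x' = x*cos(theta) - y*sin(theta)
= 4.6 * 0.5 - 0.7 * 0.866
= 1.6938


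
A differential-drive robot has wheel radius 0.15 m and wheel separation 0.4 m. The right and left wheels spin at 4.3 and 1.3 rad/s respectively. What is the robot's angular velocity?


vR = r*wR = 0.15*4.3 = 0.645 m/s
vL = r*wL = 0.15*1.3 = 0.195 m/s
v = (vR+vL)/2 = 0.42 m/s
omega = (vR-vL)/L = 1.125 rad/s
angular velocity = 1.125 rad/s


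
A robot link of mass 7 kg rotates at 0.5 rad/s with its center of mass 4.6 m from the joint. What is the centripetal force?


F = m * omega^2 * r
= 7 * 0.5^2 * 4.6
= 7 * 0.25 * 4.6
= 8.05 N


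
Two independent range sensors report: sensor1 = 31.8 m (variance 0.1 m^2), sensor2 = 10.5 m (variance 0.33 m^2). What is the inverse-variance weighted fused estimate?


w1 = (1/var1) / (1/var1 + 1/var2)
   = 10.0 / (10.0 + 3.0303) = 0.7674
w2 = 1 - w1 = 0.2326
fused = w1*s1 + w2*s2 = 24.4047 + 2.4419
= 26.8465 m


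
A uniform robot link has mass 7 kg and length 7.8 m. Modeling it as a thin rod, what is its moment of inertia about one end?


I = (1/3) * m * L^2
= (1/3) * 7 * 7.8^2
= 0.333333 * 7 * 60.84
= 141.96 kg*m^2


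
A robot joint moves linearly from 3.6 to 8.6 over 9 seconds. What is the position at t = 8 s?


s = t/T = 8/9 = 0.8889
p(t) = p0 + (pf-p0)*s
= 3.6 + (8.6 - 3.6) * 0.8889
= 8.0444


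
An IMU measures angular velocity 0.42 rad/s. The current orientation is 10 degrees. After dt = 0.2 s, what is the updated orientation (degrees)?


delta_theta = w * dt = 0.42 * 0.2 = 0.084 rad
= 4.8128 deg
theta_new = 10 + 4.8128 = 14.8128 deg


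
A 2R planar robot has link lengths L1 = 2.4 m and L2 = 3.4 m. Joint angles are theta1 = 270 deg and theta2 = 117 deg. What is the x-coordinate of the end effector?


Convert angles to radians: theta1 = 4.7124, theta2 = 2.042
x = L1*cos(theta1) + L2*cos(theta1+theta2)
x = -0.0 + 3.0294
x = 3.0294


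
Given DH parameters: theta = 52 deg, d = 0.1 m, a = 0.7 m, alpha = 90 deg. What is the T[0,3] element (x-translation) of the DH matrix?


T[0,3] = a * cos(theta)
= 0.7 * cos(52 deg)
= 0.7 * 0.6157
= 0.431


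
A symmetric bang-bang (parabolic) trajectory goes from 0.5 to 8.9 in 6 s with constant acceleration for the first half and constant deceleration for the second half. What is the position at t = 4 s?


Symmetric rest-to-rest: each phase covers (pf-p0)/2 in time T/2. 0.5*a*(T/2)^2 = (pf-p0)/2 => a = 4*(pf-p0)/T^2
a = 4*(8.9-0.5)/6^2 = 0.9333
t = 4 is in the deceleration phase (t > T/2).
p = pf - 0.5*a*(T-t)^2 = 8.9 - 0.5*0.9333*2^2
= 7.0333


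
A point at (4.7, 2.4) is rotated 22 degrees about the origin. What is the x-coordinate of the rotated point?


x' = x*cos(theta) - y*sin(theta)
cos(22 deg) = 0.9272, sin(22 deg) = 0.3746
x' = 4.7 * 0.9272 - 2.4 * 0.3746
= 4.3578 - 0.8991
= 3.4587


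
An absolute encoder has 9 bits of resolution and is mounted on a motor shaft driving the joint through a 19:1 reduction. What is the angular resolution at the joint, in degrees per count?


counts = 2^9 = 512
effective counts at joint = 512 * 19 = 9728
resolution = 360 / 9728
= 0.037 deg/count


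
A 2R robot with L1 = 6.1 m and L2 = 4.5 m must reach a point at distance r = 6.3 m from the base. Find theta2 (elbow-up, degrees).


cos(theta2) = (r^2 - L1^2 - L2^2) / (2*L1*L2)
cos(theta2) = (39.69 - 37.21 - 20.25) / 54.9
cos(theta2) = -0.323679
theta2 = 108.8856 degrees


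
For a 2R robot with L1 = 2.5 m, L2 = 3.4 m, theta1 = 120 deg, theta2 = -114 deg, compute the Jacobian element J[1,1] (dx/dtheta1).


J[1,1] = -L1*sin(t1) - L2*sin(t1+t2)
= -2.5*sin(120) - 3.4*sin(6)
= -2.5205


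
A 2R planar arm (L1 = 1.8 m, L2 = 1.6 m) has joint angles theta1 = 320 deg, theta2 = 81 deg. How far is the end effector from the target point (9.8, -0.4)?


End effector via forward kinematics:
x = L1*cos(t1) + L2*cos(t1+t2) = 2.5864
y = L1*sin(t1) + L2*sin(t1+t2) = -0.1073
Distance to target:
d = sqrt((9.8 - 2.5864)^2 + (-0.4 - -0.1073)^2)
= sqrt(52.0358 + 0.0857)
= 7.2195 m


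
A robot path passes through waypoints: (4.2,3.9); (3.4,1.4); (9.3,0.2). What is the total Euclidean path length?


Segment lengths:
  seg1 = sqrt((-0.8)^2 + (-2.5)^2) = 2.6249
  seg2 = sqrt((5.9)^2 + (-1.2)^2) = 6.0208
Total = 8.6457


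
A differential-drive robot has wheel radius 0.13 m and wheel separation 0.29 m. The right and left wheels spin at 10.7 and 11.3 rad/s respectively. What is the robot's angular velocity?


vR = r*wR = 0.13*10.7 = 1.391 m/s
vL = r*wL = 0.13*11.3 = 1.469 m/s
v = (vR+vL)/2 = 1.43 m/s
omega = (vR-vL)/L = -0.269 rad/s
angular velocity = -0.269 rad/s


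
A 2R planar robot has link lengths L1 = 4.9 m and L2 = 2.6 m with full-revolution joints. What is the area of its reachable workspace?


r_max = L1 + L2 = 7.5 m
r_min = |L1 - L2| = 2.3 m
Area = pi*(r_max^2 - r_min^2)
= pi*(56.25 - 5.29)
= pi * 50.96
= 160.0956 m^2


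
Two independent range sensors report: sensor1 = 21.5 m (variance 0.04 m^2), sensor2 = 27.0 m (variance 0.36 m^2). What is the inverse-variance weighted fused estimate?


w1 = (1/var1) / (1/var1 + 1/var2)
   = 25.0 / (25.0 + 2.7778) = 0.9
w2 = 1 - w1 = 0.1
fused = w1*s1 + w2*s2 = 19.35 + 2.7
= 22.05 m


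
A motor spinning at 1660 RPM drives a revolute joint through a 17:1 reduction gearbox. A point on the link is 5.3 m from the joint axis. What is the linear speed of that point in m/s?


omega_motor = 1660 * 2*pi/60 = 173.8348 rad/s
omega_joint = omega_motor / 17 = 10.2256 rad/s
v = omega_joint * r = 10.2256 * 5.3
= 54.1956 m/s


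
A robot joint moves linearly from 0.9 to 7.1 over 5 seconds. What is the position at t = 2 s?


s = t/T = 2/5 = 0.4
p(t) = p0 + (pf-p0)*s
= 0.9 + (7.1 - 0.9) * 0.4
= 3.38


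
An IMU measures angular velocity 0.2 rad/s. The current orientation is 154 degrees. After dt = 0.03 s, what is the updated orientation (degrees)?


delta_theta = w * dt = 0.2 * 0.03 = 0.006 rad
= 0.3438 deg
theta_new = 154 + 0.3438 = 154.3438 deg


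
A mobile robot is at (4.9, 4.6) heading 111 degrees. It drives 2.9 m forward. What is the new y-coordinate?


y_new = y0 + d*sin(theta)
= 4.6 + 2.9*sin(111)
= 4.6 + 2.7074
= 7.3074


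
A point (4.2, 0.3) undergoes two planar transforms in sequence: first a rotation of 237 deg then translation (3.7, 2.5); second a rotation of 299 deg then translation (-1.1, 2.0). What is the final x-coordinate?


After transform 1:
x1 = cos(237)*4.2 - sin(237)*0.3 + 3.7 = 1.6641
y1 = sin(237)*4.2 + cos(237)*0.3 + 2.5 = -1.1858
After transform 2:
x2 = cos(299)*1.6641 - sin(299)*-1.1858 + -1.1
= -1.3304


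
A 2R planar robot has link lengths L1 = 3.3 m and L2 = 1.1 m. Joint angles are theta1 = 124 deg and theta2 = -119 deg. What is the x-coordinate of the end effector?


Convert angles to radians: theta1 = 2.1642, theta2 = -2.0769
x = L1*cos(theta1) + L2*cos(theta1+theta2)
x = -1.8453 + 1.0958
x = -0.7495


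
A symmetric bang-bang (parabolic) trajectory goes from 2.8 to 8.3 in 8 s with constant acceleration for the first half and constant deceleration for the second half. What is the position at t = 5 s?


Symmetric rest-to-rest: each phase covers (pf-p0)/2 in time T/2. 0.5*a*(T/2)^2 = (pf-p0)/2 => a = 4*(pf-p0)/T^2
a = 4*(8.3-2.8)/8^2 = 0.3438
t = 5 is in the deceleration phase (t > T/2).
p = pf - 0.5*a*(T-t)^2 = 8.3 - 0.5*0.3438*3^2
= 6.7531


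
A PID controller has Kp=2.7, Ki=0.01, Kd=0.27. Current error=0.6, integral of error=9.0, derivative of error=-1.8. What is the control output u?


u = Kp*e + Ki*int(e) + Kd*de/dt
= 2.7*0.6 + 0.01*9.0 + 0.27*(-1.8)
= 1.62 + 0.09 + -0.486
= 1.224


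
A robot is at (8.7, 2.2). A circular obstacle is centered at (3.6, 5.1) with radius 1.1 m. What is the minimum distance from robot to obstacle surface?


center_dist = sqrt((8.7-3.6)^2 + (2.2-5.1)^2)
= sqrt(26.01 + 8.41)
= 5.8669
min_dist = center_dist - radius = 5.8669 - 1.1 = 4.7669 m


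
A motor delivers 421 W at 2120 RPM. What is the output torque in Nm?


omega = 2120 * 2*pi/60 = 222.0059 rad/s
tau = P / omega = 421 / 222.0059
= 1.8963 Nm


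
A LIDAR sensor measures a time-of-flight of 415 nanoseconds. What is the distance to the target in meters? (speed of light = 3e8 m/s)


tof = 415 ns = 4.15e-07 s
dist = c * tof / 2
= 3e8 * 4.15e-07 / 2
= 62.25 m


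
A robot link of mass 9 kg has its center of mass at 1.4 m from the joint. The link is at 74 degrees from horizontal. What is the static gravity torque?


tau = m*g*L*cos(angle)
= 9 * 9.81 * 1.4 * cos(74 deg)
= 9 * 9.81 * 1.4 * 0.2756
= 34.0704 Nm


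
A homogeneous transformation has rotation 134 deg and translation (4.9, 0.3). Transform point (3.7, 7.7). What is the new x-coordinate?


x' = cos(theta)*px - sin(theta)*py + tx
= -0.6947*3.7 - 0.7193*7.7 + 4.9
= -3.2092


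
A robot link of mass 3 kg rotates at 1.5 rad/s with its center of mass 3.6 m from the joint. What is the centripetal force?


F = m * omega^2 * r
= 3 * 1.5^2 * 3.6
= 3 * 2.25 * 3.6
= 24.3 N


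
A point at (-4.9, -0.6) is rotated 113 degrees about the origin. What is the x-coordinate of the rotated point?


x' = x*cos(theta) - y*sin(theta)
cos(113 deg) = -0.3907, sin(113 deg) = 0.9205
x' = -4.9 * -0.3907 - -0.6 * 0.9205
= 1.9146 - -0.5523
= 2.4669


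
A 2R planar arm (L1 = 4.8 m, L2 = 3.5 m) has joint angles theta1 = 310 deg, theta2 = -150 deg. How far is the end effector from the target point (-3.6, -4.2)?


End effector via forward kinematics:
x = L1*cos(t1) + L2*cos(t1+t2) = -0.2035
y = L1*sin(t1) + L2*sin(t1+t2) = -2.4799
Distance to target:
d = sqrt((-3.6 - -0.2035)^2 + (-4.2 - -2.4799)^2)
= sqrt(11.5359 + 2.9586)
= 3.8072 m


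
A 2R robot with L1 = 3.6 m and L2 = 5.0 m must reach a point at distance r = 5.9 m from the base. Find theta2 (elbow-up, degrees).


cos(theta2) = (r^2 - L1^2 - L2^2) / (2*L1*L2)
cos(theta2) = (34.81 - 12.96 - 25.0) / 36.0
cos(theta2) = -0.0875
theta2 = 95.0198 degrees


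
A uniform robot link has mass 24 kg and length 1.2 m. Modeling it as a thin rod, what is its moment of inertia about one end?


I = (1/3) * m * L^2
= (1/3) * 24 * 1.2^2
= 0.333333 * 24 * 1.44
= 11.52 kg*m^2


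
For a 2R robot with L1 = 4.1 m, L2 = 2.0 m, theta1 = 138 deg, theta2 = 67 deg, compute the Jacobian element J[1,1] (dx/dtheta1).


J[1,1] = -L1*sin(t1) - L2*sin(t1+t2)
= -4.1*sin(138) - 2.0*sin(205)
= -1.8982


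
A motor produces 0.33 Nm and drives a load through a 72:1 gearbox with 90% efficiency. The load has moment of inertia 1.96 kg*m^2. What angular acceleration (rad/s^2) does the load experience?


tau_out = tau_motor * N * eta
= 0.33 * 72 * 0.9 = 21.384 Nm
alpha = tau_out / I = 21.384 / 1.96
= 10.9102 rad/s^2


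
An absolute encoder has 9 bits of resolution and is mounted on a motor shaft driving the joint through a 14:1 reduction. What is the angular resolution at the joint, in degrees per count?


counts = 2^9 = 512
effective counts at joint = 512 * 14 = 7168
resolution = 360 / 7168
= 0.0502 deg/count


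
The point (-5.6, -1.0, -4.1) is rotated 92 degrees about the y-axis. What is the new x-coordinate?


Rotation about y-axis: x' = x*cos(theta) + z*sin(theta)
= -5.6 * -0.0349 + -4.1 * 0.9994
= -3.9021


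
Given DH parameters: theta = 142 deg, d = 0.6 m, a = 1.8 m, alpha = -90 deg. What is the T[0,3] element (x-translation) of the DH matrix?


T[0,3] = a * cos(theta)
= 1.8 * cos(142 deg)
= 1.8 * -0.788
= -1.4184


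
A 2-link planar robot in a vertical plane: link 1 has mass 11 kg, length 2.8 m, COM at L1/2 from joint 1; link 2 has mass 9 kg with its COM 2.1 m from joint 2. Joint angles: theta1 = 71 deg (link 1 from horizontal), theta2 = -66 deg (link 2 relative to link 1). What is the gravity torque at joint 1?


Horizontal distance from joint 1 to link-1 COM:
  x_c1 = (L1/2)*cos(t1) = 1.4 * 0.3256 = 0.4558 m
Horizontal distance from joint 1 to link-2 COM:
  x_c2 = L1*cos(t1) + Lc2*cos(t1+t2)
       = 2.8*0.3256 + 2.1*0.9962 = 3.0036 m
tau1 = m1*g*x_c1 + m2*g*x_c2
     = 11*9.81*0.4558 + 9*9.81*3.0036
     = 49.1849 + 265.1878
     = 314.3727 Nm


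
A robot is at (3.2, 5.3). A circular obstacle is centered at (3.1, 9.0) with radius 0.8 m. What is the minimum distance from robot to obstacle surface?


center_dist = sqrt((3.2-3.1)^2 + (5.3-9.0)^2)
= sqrt(0.01 + 13.69)
= 3.7014
min_dist = center_dist - radius = 3.7014 - 0.8 = 2.9014 m


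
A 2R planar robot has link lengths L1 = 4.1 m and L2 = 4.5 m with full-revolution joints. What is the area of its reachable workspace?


r_max = L1 + L2 = 8.6 m
r_min = |L1 - L2| = 0.4 m
Area = pi*(r_max^2 - r_min^2)
= pi*(73.96 - 0.16)
= pi * 73.8
= 231.8495 m^2


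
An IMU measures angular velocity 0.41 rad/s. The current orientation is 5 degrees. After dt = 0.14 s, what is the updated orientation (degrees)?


delta_theta = w * dt = 0.41 * 0.14 = 0.0574 rad
= 3.2888 deg
theta_new = 5 + 3.2888 = 8.2888 deg


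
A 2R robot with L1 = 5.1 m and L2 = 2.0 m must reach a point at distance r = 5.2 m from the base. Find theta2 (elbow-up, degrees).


cos(theta2) = (r^2 - L1^2 - L2^2) / (2*L1*L2)
cos(theta2) = (27.04 - 26.01 - 4.0) / 20.4
cos(theta2) = -0.145588
theta2 = 98.3713 degrees


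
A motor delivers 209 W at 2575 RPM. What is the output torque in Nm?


omega = 2575 * 2*pi/60 = 269.6534 rad/s
tau = P / omega = 209 / 269.6534
= 0.7751 Nm


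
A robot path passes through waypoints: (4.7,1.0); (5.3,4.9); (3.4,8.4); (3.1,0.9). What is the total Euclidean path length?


Segment lengths:
  seg1 = sqrt((0.6)^2 + (3.9)^2) = 3.9459
  seg2 = sqrt((-1.9)^2 + (3.5)^2) = 3.9825
  seg3 = sqrt((-0.3)^2 + (-7.5)^2) = 7.506
Total = 15.4343


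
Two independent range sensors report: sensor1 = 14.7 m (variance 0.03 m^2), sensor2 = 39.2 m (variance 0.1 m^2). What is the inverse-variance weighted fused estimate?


w1 = (1/var1) / (1/var1 + 1/var2)
   = 33.3333 / (33.3333 + 10.0) = 0.7692
w2 = 1 - w1 = 0.2308
fused = w1*s1 + w2*s2 = 11.3077 + 9.0462
= 20.3538 m


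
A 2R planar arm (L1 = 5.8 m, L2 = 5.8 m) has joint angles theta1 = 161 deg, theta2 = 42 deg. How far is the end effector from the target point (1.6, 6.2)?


End effector via forward kinematics:
x = L1*cos(t1) + L2*cos(t1+t2) = -10.8229
y = L1*sin(t1) + L2*sin(t1+t2) = -0.3779
Distance to target:
d = sqrt((1.6 - -10.8229)^2 + (6.2 - -0.3779)^2)
= sqrt(154.3293 + 43.2694)
= 14.057 m


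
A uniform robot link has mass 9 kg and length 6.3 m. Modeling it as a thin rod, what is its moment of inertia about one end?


I = (1/3) * m * L^2
= (1/3) * 9 * 6.3^2
= 0.333333 * 9 * 39.69
= 119.07 kg*m^2


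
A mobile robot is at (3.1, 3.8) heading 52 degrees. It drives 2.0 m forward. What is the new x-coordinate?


x_new = x0 + d*cos(theta)
= 3.1 + 2.0*cos(52)
= 3.1 + 1.2313
= 4.3313


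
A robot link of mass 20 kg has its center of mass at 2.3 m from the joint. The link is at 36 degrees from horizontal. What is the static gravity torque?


tau = m*g*L*cos(angle)
= 20 * 9.81 * 2.3 * cos(36 deg)
= 20 * 9.81 * 2.3 * 0.809
= 365.077 Nm


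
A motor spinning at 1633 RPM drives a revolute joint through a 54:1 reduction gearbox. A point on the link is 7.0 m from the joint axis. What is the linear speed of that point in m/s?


omega_motor = 1633 * 2*pi/60 = 171.0074 rad/s
omega_joint = omega_motor / 54 = 3.1668 rad/s
v = omega_joint * r = 3.1668 * 7.0
= 22.1676 m/s


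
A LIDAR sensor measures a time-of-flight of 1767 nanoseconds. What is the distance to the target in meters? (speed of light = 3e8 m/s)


tof = 1767 ns = 1.767e-06 s
dist = c * tof / 2
= 3e8 * 1.767e-06 / 2
= 265.05 m


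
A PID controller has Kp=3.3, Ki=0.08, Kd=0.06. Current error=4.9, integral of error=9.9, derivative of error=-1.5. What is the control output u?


u = Kp*e + Ki*int(e) + Kd*de/dt
= 3.3*4.9 + 0.08*9.9 + 0.06*(-1.5)
= 16.17 + 0.792 + -0.09
= 16.872


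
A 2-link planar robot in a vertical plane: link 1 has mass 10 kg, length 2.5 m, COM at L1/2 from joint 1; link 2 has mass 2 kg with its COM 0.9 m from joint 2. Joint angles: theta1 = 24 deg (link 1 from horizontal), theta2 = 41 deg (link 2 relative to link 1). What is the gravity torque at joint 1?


Horizontal distance from joint 1 to link-1 COM:
  x_c1 = (L1/2)*cos(t1) = 1.25 * 0.9135 = 1.1419 m
Horizontal distance from joint 1 to link-2 COM:
  x_c2 = L1*cos(t1) + Lc2*cos(t1+t2)
       = 2.5*0.9135 + 0.9*0.4226 = 2.6642 m
tau1 = m1*g*x_c1 + m2*g*x_c2
     = 10*9.81*1.1419 + 2*9.81*2.6642
     = 112.0235 + 52.272
     = 164.2955 Nm


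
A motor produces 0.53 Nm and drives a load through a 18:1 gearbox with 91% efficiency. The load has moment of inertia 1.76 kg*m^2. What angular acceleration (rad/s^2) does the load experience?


tau_out = tau_motor * N * eta
= 0.53 * 18 * 0.91 = 8.6814 Nm
alpha = tau_out / I = 8.6814 / 1.76
= 4.9326 rad/s^2


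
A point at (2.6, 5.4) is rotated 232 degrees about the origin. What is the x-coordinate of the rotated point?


x' = x*cos(theta) - y*sin(theta)
cos(232 deg) = -0.6157, sin(232 deg) = -0.788
x' = 2.6 * -0.6157 - 5.4 * -0.788
= -1.6007 - -4.2553
= 2.6545


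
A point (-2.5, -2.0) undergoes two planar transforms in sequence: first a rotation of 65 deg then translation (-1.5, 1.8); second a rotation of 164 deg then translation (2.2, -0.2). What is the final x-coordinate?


After transform 1:
x1 = cos(65)*-2.5 - sin(65)*-2.0 + -1.5 = -0.7439
y1 = sin(65)*-2.5 + cos(65)*-2.0 + 1.8 = -1.311
After transform 2:
x2 = cos(164)*-0.7439 - sin(164)*-1.311 + 2.2
= 3.2765


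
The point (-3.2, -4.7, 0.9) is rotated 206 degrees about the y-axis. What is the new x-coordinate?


Rotation about y-axis: x' = x*cos(theta) + z*sin(theta)
= -3.2 * -0.8988 + 0.9 * -0.4384
= 2.4816


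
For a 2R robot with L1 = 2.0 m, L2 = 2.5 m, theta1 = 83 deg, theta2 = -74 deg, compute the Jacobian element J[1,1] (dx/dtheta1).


J[1,1] = -L1*sin(t1) - L2*sin(t1+t2)
= -2.0*sin(83) - 2.5*sin(9)
= -2.3762


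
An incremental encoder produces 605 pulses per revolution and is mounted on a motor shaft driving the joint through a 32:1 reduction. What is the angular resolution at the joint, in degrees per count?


counts per rev = 605
effective counts at joint = 605 * 32 = 19360
resolution = 360 / 19360
= 0.0186 deg/count


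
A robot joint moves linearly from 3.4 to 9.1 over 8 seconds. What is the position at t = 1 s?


s = t/T = 1/8 = 0.125
p(t) = p0 + (pf-p0)*s
= 3.4 + (9.1 - 3.4) * 0.125
= 4.1125


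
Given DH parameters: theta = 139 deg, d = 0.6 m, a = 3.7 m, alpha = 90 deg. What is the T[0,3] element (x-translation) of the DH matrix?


T[0,3] = a * cos(theta)
= 3.7 * cos(139 deg)
= 3.7 * -0.7547
= -2.7924


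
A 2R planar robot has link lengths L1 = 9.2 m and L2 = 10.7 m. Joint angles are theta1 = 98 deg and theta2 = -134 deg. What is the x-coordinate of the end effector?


Convert angles to radians: theta1 = 1.7104, theta2 = -2.3387
x = L1*cos(theta1) + L2*cos(theta1+theta2)
x = -1.2804 + 8.6565
x = 7.3761


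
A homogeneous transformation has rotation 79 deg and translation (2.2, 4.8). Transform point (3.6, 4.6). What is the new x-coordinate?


x' = cos(theta)*px - sin(theta)*py + tx
= 0.1908*3.6 - 0.9816*4.6 + 2.2
= -1.6286


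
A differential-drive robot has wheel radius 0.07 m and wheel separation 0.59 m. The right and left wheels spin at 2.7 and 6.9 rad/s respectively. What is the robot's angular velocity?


vR = r*wR = 0.07*2.7 = 0.189 m/s
vL = r*wL = 0.07*6.9 = 0.483 m/s
v = (vR+vL)/2 = 0.336 m/s
omega = (vR-vL)/L = -0.4983 rad/s
angular velocity = -0.4983 rad/s


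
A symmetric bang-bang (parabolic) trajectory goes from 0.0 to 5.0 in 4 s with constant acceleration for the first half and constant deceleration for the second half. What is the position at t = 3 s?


Symmetric rest-to-rest: each phase covers (pf-p0)/2 in time T/2. 0.5*a*(T/2)^2 = (pf-p0)/2 => a = 4*(pf-p0)/T^2
a = 4*(5.0-0.0)/4^2 = 1.25
t = 3 is in the deceleration phase (t > T/2).
p = pf - 0.5*a*(T-t)^2 = 5.0 - 0.5*1.25*1^2
= 4.375


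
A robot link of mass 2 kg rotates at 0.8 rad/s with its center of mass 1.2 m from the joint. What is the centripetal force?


F = m * omega^2 * r
= 2 * 0.8^2 * 1.2
= 2 * 0.64 * 1.2
= 1.536 N


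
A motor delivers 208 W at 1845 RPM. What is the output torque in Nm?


omega = 1845 * 2*pi/60 = 193.2079 rad/s
tau = P / omega = 208 / 193.2079
= 1.0766 Nm


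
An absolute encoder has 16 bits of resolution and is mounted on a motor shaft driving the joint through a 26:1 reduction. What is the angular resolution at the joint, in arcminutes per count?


counts = 2^16 = 65536
effective counts at joint = 65536 * 26 = 1703936
resolution = 360*60 / 1703936
= 0.0127 arcmin/count


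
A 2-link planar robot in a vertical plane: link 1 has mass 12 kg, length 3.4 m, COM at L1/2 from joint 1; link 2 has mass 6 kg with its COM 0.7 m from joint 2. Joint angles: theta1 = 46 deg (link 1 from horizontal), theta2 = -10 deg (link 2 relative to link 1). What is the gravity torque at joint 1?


Horizontal distance from joint 1 to link-1 COM:
  x_c1 = (L1/2)*cos(t1) = 1.7 * 0.6947 = 1.1809 m
Horizontal distance from joint 1 to link-2 COM:
  x_c2 = L1*cos(t1) + Lc2*cos(t1+t2)
       = 3.4*0.6947 + 0.7*0.809 = 2.9282 m
tau1 = m1*g*x_c1 + m2*g*x_c2
     = 12*9.81*1.1809 + 6*9.81*2.9282
     = 139.0178 + 172.3509
     = 311.3687 Nm


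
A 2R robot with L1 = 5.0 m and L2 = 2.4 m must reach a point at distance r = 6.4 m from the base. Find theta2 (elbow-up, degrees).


cos(theta2) = (r^2 - L1^2 - L2^2) / (2*L1*L2)
cos(theta2) = (40.96 - 25.0 - 5.76) / 24.0
cos(theta2) = 0.425
theta2 = 64.8493 degrees


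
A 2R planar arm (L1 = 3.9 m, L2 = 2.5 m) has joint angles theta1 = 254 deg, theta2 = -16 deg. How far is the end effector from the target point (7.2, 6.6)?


End effector via forward kinematics:
x = L1*cos(t1) + L2*cos(t1+t2) = -2.3998
y = L1*sin(t1) + L2*sin(t1+t2) = -5.869
Distance to target:
d = sqrt((7.2 - -2.3998)^2 + (6.6 - -5.869)^2)
= sqrt(92.1558 + 155.477)
= 15.7364 m


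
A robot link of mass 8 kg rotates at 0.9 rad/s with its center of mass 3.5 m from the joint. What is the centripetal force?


F = m * omega^2 * r
= 8 * 0.9^2 * 3.5
= 8 * 0.81 * 3.5
= 22.68 N


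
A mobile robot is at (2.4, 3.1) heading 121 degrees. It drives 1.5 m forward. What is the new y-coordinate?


y_new = y0 + d*sin(theta)
= 3.1 + 1.5*sin(121)
= 3.1 + 1.2858
= 4.3858


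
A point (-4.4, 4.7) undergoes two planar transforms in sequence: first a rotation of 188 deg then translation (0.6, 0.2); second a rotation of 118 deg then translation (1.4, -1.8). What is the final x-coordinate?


After transform 1:
x1 = cos(188)*-4.4 - sin(188)*4.7 + 0.6 = 5.6113
y1 = sin(188)*-4.4 + cos(188)*4.7 + 0.2 = -3.8419
After transform 2:
x2 = cos(118)*5.6113 - sin(118)*-3.8419 + 1.4
= 2.1579


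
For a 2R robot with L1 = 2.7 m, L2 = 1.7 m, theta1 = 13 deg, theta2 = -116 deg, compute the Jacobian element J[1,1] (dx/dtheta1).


J[1,1] = -L1*sin(t1) - L2*sin(t1+t2)
= -2.7*sin(13) - 1.7*sin(-103)
= 1.0491


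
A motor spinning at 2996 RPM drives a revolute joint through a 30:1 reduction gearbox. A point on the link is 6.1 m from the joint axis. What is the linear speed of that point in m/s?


omega_motor = 2996 * 2*pi/60 = 313.7404 rad/s
omega_joint = omega_motor / 30 = 10.458 rad/s
v = omega_joint * r = 10.458 * 6.1
= 63.7939 m/s


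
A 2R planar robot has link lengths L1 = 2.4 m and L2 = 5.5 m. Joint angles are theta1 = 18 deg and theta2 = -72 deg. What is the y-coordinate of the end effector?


Convert angles to radians: theta1 = 0.3142, theta2 = -1.2566
y = L1*sin(theta1) + L2*sin(theta1+theta2)
y = 0.7416 + -4.4496
y = -3.708


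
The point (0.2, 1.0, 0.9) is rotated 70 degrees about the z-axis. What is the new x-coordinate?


Rotation about z-axis: x' = x*cos(theta) - y*sin(theta)
= 0.2 * 0.342 - 1.0 * 0.9397
= -0.8713


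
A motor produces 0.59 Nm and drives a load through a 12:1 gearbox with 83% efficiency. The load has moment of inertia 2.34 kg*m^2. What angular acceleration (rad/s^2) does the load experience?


tau_out = tau_motor * N * eta
= 0.59 * 12 * 0.83 = 5.8764 Nm
alpha = tau_out / I = 5.8764 / 2.34
= 2.5113 rad/s^2


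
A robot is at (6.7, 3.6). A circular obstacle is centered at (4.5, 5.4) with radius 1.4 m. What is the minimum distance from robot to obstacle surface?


center_dist = sqrt((6.7-4.5)^2 + (3.6-5.4)^2)
= sqrt(4.84 + 3.24)
= 2.8425
min_dist = center_dist - radius = 2.8425 - 1.4 = 1.4425 m


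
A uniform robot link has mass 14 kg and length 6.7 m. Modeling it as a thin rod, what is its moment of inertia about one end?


I = (1/3) * m * L^2
= (1/3) * 14 * 6.7^2
= 0.333333 * 14 * 44.89
= 209.4867 kg*m^2


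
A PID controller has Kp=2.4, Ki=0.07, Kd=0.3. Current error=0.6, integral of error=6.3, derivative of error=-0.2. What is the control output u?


u = Kp*e + Ki*int(e) + Kd*de/dt
= 2.4*0.6 + 0.07*6.3 + 0.3*(-0.2)
= 1.44 + 0.441 + -0.06
= 1.821
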